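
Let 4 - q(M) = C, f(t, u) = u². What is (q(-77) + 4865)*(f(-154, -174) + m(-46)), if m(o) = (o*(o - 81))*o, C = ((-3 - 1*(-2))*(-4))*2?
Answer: -1159134616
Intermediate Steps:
C = 8 (C = ((-3 + 2)*(-4))*2 = -1*(-4)*2 = 4*2 = 8)
m(o) = o²*(-81 + o) (m(o) = (o*(-81 + o))*o = o²*(-81 + o))
q(M) = -4 (q(M) = 4 - 1*8 = 4 - 8 = -4)
(q(-77) + 4865)*(f(-154, -174) + m(-46)) = (-4 + 4865)*((-174)² + (-46)²*(-81 - 46)) = 4861*(30276 + 2116*(-127)) = 4861*(30276 - 268732) = 4861*(-238456) = -1159134616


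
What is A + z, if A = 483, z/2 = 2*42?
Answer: 651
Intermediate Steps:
z = 168 (z = 2*(2*42) = 2*84 = 168)
A + z = 483 + 168 = 651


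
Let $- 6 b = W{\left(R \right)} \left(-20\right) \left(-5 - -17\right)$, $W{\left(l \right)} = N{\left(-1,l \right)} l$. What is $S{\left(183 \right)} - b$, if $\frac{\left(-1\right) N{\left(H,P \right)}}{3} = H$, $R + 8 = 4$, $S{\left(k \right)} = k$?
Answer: $663$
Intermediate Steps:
$R = -4$ ($R = -8 + 4 = -4$)
$N{\left(H,P \right)} = - 3 H$
$W{\left(l \right)} = 3 l$ ($W{\left(l \right)} = \left(-3\right) \left(-1\right) l = 3 l$)
$b = -480$ ($b = - \frac{3 \left(-4\right) \left(-20\right) \left(-5 - -17\right)}{6} = - \frac{\left(-12\right) \left(-20\right) \left(-5 + 17\right)}{6} = - \frac{240 \cdot 12}{6} = \left(- \frac{1}{6}\right) 2880 = -480$)
$S{\left(183 \right)} - b = 183 - -480 = 183 + 480 = 663$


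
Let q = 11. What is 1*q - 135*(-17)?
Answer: 2306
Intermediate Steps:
1*q - 135*(-17) = 1*11 - 135*(-17) = 11 + 2295 = 2306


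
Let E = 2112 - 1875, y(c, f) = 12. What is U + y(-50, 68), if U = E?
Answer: 249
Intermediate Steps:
E = 237
U = 237
U + y(-50, 68) = 237 + 12 = 249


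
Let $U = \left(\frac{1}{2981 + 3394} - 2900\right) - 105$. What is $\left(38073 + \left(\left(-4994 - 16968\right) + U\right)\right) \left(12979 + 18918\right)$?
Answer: $\frac{2665018304647}{6375} \approx 4.1804 \cdot 10^{8}$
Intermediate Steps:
$U = - \frac{19156874}{6375}$ ($U = \left(\frac{1}{6375} - 2900\right) - 105 = - \frac{18487499}{6375} - 105 = - \frac{19156874}{6375} \approx -3005.0$)
$\left(38073 + \left(\left(-4994 - 16968\right) + U\right)\right) \left(12979 + 18918\right) = \left(38073 - \frac{159164624}{6375}\right) \left(12979 + 18918\right) = \left(38073 - \frac{159164624}{6375}\right) 31897 = \frac{83550751}{6375} \cdot 31897 = \frac{2665018304647}{6375}$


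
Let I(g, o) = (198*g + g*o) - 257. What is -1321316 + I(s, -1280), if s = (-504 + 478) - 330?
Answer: -936381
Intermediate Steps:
s = -356 (s = -26 - 330 = -356)
I(g, o) = -257 + 198*g + g*o
-1321316 + I(s, -1280) = -1321316 + (-257 + 198*(-356) - 356*(-1280)) = -1321316 + (-257 - 70488 + 455680) = -1321316 + 384935 = -936381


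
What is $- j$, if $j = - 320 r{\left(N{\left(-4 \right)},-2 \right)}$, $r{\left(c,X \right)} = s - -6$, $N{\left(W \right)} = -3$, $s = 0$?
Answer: $1920$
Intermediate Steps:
$r{\left(c,X \right)} = 6$ ($r{\left(c,X \right)} = 0 - -6 = 0 + 6 = 6$)
$j = -1920$ ($j = \left(-320\right) 6 = -1920$)
$- j = \left(-1\right) \left(-1920\right) = 1920$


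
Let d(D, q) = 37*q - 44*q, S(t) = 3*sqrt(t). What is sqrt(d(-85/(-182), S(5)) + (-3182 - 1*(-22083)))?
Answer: sqrt(18901 - 21*sqrt(5)) ≈ 137.31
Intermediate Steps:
d(D, q) = -7*q
sqrt(d(-85/(-182), S(5)) + (-3182 - 1*(-22083))) = sqrt(-21*sqrt(5) + (-3182 - 1*(-22083))) = sqrt(-21*sqrt(5) + (-3182 + 22083)) = sqrt(-21*sqrt(5) + 18901) = sqrt(18901 - 21*sqrt(5))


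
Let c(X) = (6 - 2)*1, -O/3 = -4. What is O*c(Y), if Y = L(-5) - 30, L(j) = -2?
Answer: 48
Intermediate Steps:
O = 12 (O = -3*(-4) = 12)
Y = -32 (Y = -2 - 30 = -32)
c(X) = 4 (c(X) = 4*1 = 4)
O*c(Y) = 12*4 = 48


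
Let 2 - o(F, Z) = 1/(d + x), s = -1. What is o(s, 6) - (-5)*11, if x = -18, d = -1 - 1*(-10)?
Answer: 514/9 ≈ 57.111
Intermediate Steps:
d = 9 (d = -1 + 10 = 9)
o(F, Z) = 19/9 (o(F, Z) = 2 - 1/(9 - 18) = 2 - 1/(-9) = 2 - 1*(-⅑) = 2 + ⅑ = 19/9)
o(s, 6) - (-5)*11 = 19/9 - (-5)*11 = 19/9 - 1*(-55) = 19/9 + 55 = 514/9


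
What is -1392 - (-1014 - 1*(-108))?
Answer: -486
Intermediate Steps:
-1392 - (-1014 - 1*(-108)) = -1392 - (-1014 + 108) = -1392 - 1*(-906) = -1392 + 906 = -486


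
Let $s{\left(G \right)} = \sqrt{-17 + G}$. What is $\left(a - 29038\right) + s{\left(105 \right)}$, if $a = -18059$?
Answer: $-47097 + 2 \sqrt{22} \approx -47088.0$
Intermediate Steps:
$\left(a - 29038\right) + s{\left(105 \right)} = \left(-18059 - 29038\right) + \sqrt{-17 + 105} = -47097 + \sqrt{88} = -47097 + 2 \sqrt{22}$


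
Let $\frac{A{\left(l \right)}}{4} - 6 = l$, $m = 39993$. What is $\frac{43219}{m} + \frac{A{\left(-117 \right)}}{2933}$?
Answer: $\frac{109004435}{117299469} \approx 0.92928$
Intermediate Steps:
$A{\left(l \right)} = 24 + 4 l$
$\frac{43219}{m} + \frac{A{\left(-117 \right)}}{2933} = \frac{43219}{39993} + \frac{24 + 4 \left(-117\right)}{2933} = 43219 \cdot \frac{1}{39993} + \left(24 - 468\right) \frac{1}{2933} = \frac{43219}{39993} - \frac{444}{2933} = \frac{109004435}{117299469}$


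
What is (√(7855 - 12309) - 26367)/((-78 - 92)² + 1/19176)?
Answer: -505613592/554186401 + 19176*I*√4454/554186401 ≈ -0.91235 + 0.0023093*I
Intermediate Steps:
(√(7855 - 12309) - 26367)/((-78 - 92)² + 1/19176) = (√(-4454) - 26367)/((-170)² + 1/19176) = (I*√4454 - 26367)/(28900 + 1/19176) = (-26367 + I*√4454)/(554186401/19176) = (-26367 + I*√4454)*(19176/554186401) = -505613592/554186401 + 19176*I*√4454/554186401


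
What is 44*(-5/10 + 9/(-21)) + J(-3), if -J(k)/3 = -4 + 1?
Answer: -223/7 ≈ -31.857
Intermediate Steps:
J(k) = 9 (J(k) = -3*(-4 + 1) = -3*(-3) = 9)
44*(-5/10 + 9/(-21)) + J(-3) = 44*(-5/10 + 9/(-21)) + 9 = 44*(-5*⅒ + 9*(-1/21)) + 9 = 44*(-½ - 3/7) + 9 = 44*(-13/14) + 9 = -286/7 + 9 = -223/7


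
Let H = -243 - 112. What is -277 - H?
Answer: 78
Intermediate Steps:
H = -355
-277 - H = -277 - 1*(-355) = -277 + 355 = 78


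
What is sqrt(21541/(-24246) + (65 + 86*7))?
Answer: sqrt(43509557454)/8082 ≈ 25.809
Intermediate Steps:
sqrt(21541/(-24246) + (65 + 86*7)) = sqrt(21541*(-1/24246) + (65 + 602)) = sqrt(-21541/24246 + 667) = sqrt(16150541/24246) = sqrt(43509557454)/8082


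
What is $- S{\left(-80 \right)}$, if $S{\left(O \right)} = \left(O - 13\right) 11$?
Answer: $1023$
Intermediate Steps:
$S{\left(O \right)} = -143 + 11 O$ ($S{\left(O \right)} = \left(-13 + O\right) 11 = -143 + 11 O$)
$- S{\left(-80 \right)} = - (-143 + 11 \left(-80\right)) = - (-143 - 880) = \left(-1\right) \left(-1023\right) = 1023$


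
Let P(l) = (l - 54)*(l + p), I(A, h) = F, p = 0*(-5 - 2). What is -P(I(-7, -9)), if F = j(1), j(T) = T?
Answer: 53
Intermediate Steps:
p = 0 (p = 0*(-7) = 0)
F = 1
I(A, h) = 1
P(l) = l*(-54 + l) (P(l) = (l - 54)*(l + 0) = (-54 + l)*l = l*(-54 + l))
-P(I(-7, -9)) = -(-54 + 1) = -(-53) = -1*(-53) = 53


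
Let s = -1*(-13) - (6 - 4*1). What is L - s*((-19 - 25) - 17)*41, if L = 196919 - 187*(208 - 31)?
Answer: 191331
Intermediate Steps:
s = 11 (s = 13 - (6 - 4) = 13 - 1*2 = 13 - 2 = 11)
L = 163820 (L = 196919 - 187*177 = 196919 - 1*33099 = 196919 - 33099 = 163820)
L - s*((-19 - 25) - 17)*41 = 163820 - 11*((-19 - 25) - 17)*41 = 163820 - 11*(-44 - 17)*41 = 163820 - 11*(-61)*41 = 163820 - (-671)*41 = 163820 - 1*(-27511) = 163820 + 27511 = 191331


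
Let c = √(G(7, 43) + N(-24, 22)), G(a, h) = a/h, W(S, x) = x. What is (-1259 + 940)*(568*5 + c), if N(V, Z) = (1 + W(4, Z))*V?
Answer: -905960 - 319*I*√1020347/43 ≈ -9.0596e+5 - 7493.7*I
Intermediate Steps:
N(V, Z) = V*(1 + Z) (N(V, Z) = (1 + Z)*V = V*(1 + Z))
c = I*√1020347/43 (c = √(7/43 - 24*(1 + 22)) = √(7*(1/43) - 24*23) = √(7/43 - 552) = √(-23729/43) = I*√1020347/43 ≈ 23.491*I)
(-1259 + 940)*(568*5 + c) = (-1259 + 940)*(568*5 + I*√1020347/43) = -319*(2840 + I*√1020347/43) = -905960 - 319*I*√1020347/43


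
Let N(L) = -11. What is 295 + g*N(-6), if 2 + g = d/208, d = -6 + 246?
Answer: 3956/13 ≈ 304.31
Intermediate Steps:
d = 240
g = -11/13 (g = -2 + 240/208 = -2 + 240*(1/208) = -2 + 15/13 = -11/13 ≈ -0.84615)
295 + g*N(-6) = 295 - 11/13*(-11) = 295 + 121/13 = 3956/13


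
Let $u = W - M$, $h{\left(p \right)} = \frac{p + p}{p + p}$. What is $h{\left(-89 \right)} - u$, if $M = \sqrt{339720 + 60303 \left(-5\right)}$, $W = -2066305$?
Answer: $2066306 + 3 \sqrt{4245} \approx 2.0665 \cdot 10^{6}$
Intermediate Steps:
$M = 3 \sqrt{4245}$ ($M = \sqrt{339720 - 301515} = \sqrt{38205} = 3 \sqrt{4245} \approx 195.46$)
$h{\left(p \right)} = 1$ ($h{\left(p \right)} = \frac{2 p}{2 p} = 2 p \frac{1}{2 p} = 1$)
$u = -2066305 - 3 \sqrt{4245} \approx -2.0665 \cdot 10^{6}$
$h{\left(-89 \right)} - u = 1 - \left(-2066305 - 3 \sqrt{4245}\right) = 1 + \left(2066305 + 3 \sqrt{4245}\right) = 2066306 + 3 \sqrt{4245}$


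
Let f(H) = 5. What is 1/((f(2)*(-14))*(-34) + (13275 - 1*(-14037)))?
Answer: 1/29692 ≈ 3.3679e-5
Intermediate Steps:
1/((f(2)*(-14))*(-34) + (13275 - 1*(-14037))) = 1/((5*(-14))*(-34) + (13275 - 1*(-14037))) = 1/(-70*(-34) + (13275 + 14037)) = 1/(2380 + 27312) = 1/29692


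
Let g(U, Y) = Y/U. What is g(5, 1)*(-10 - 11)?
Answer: -21/5 ≈ -4.2000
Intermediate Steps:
g(5, 1)*(-10 - 11) = (1/5)*(-10 - 11) = (1*(1/5))*(-21) = (1/5)*(-21) = -21/5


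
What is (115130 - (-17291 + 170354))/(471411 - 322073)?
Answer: -5419/21334 ≈ -0.25401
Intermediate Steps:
(115130 - (-17291 + 170354))/(471411 - 322073) = (115130 - 1*153063)/149338 = (115130 - 153063)*(1/149338) = -37933*1/149338 = -5419/21334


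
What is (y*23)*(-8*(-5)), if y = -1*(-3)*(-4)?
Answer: -11040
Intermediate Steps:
y = -12 (y = 3*(-4) = -12)
(y*23)*(-8*(-5)) = (-12*23)*(-8*(-5)) = -276*40 = -11040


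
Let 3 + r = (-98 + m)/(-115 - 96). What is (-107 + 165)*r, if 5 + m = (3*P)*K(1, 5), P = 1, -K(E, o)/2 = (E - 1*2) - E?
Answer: -31436/211 ≈ -148.99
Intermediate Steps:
K(E, o) = 4 (K(E, o) = -2*((E - 1*2) - E) = -2*((E - 2) - E) = -2*((-2 + E) - E) = -2*(-2) = 4)
m = 7 (m = -5 + (3*1)*4 = -5 + 3*4 = -5 + 12 = 7)
r = -542/211 (r = -3 + (-98 + 7)/(-115 - 96) = -3 - 91/(-211) = -3 - 91*(-1/211) = -3 + 91/211 = -542/211 ≈ -2.5687)
(-107 + 165)*r = (-107 + 165)*(-542/211) = 58*(-542/211) = -31436/211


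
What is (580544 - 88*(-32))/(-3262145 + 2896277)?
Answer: -145840/91467 ≈ -1.5945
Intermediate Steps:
(580544 - 88*(-32))/(-3262145 + 2896277) = (580544 + 2816)/(-365868) = 583360*(-1/365868) = -145840/91467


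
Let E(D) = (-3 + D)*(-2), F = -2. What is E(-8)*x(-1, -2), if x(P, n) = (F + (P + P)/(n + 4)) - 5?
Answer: -176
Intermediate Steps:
E(D) = 6 - 2*D
x(P, n) = -7 + 2*P/(4 + n) (x(P, n) = (-2 + (P + P)/(n + 4)) - 5 = (-2 + (2*P)/(4 + n)) - 5 = (-2 + 2*P/(4 + n)) - 5 = -7 + 2*P/(4 + n))
E(-8)*x(-1, -2) = (6 - 2*(-8))*((-28 - 7*(-2) + 2*(-1))/(4 - 2)) = (6 + 16)*((-28 + 14 - 2)/2) = 22*((½)*(-16)) = 22*(-8) = -176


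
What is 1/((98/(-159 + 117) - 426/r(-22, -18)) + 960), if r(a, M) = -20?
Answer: 30/29369 ≈ 0.0010215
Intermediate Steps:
1/((98/(-159 + 117) - 426/r(-22, -18)) + 960) = 1/((98/(-159 + 117) - 426/(-20)) + 960) = 1/((98/(-42) - 426*(-1/20)) + 960) = 1/((98*(-1/42) + 213/10) + 960) = 1/((-7/3 + 213/10) + 960) = 1/(569/30 + 960) = 1/(29369/30) = 30/29369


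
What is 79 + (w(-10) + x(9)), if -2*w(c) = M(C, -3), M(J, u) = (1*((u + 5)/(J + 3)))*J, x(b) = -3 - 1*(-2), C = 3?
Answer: 155/2 ≈ 77.500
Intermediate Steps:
x(b) = -1 (x(b) = -3 + 2 = -1)
M(J, u) = J*(5 + u)/(3 + J) (M(J, u) = (1*((5 + u)/(3 + J)))*J = ((5 + u)/(3 + J))*J = J*(5 + u)/(3 + J))
w(c) = -½ (w(c) = -3*(5 - 3)/(2*(3 + 3)) = -3*2/(2*6) = -½*1 = -½)
79 + (w(-10) + x(9)) = 79 + (-½ - 1) = 79 - 3/2 = 155/2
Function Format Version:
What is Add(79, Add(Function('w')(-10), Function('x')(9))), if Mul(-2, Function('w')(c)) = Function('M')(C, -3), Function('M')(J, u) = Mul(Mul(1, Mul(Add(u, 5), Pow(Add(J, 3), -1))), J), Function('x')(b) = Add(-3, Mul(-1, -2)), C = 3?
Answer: Rational(155, 2) ≈ 77.500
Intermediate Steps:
Function('x')(b) = -1 (Function('x')(b) = Add(-3, 2) = -1)
Function('M')(J, u) = Mul(J, Pow(Add(3, J), -1), Add(5, u)) (Function('M')(J, u) = Mul(Mul(1, Mul(Add(5, u), Pow(Add(3, J), -1))), J) = Mul(Mul(1, Mul(Pow(Add(3, J), -1), Add(5, u))), J) = Mul(Mul(Pow(Add(3, J), -1), Add(5, u)), J) = Mul(J, Pow(Add(3, J), -1), Add(5, u)))
Function('w')(c) = Rational(-1, 2) (Function('w')(c) = Mul(Rational(-1, 2), Mul(3, Pow(Add(3, 3), -1), Add(5, -3))) = Mul(Rational(-1, 2), Mul(3, Pow(6, -1), 2)) = Mul(Rational(-1, 2), Mul(3, Rational(1, 6), 2)) = Mul(Rational(-1, 2), 1) = Rational(-1, 2))
Add(79, Add(Function('w')(-10), Function('x')(9))) = Add(79, Add(Rational(-1, 2), -1)) = Add(79, Rational(-3, 2)) = Rational(155, 2)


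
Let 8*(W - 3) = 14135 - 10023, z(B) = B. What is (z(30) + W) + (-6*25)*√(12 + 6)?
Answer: 547 - 450*√2 ≈ -89.396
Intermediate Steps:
W = 517 (W = 3 + (14135 - 10023)/8 = 3 + (⅛)*4112 = 3 + 514 = 517)
(z(30) + W) + (-6*25)*√(12 + 6) = (30 + 517) + (-6*25)*√(12 + 6) = 547 - 450*√2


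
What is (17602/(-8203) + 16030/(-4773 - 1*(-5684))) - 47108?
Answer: -27070728392/574841 ≈ -47093.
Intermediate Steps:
(17602/(-8203) + 16030/(-4773 - 1*(-5684))) - 47108 = (17602*(-1/8203) + 16030/(-4773 + 5684)) - 47108 = (-1354/631 + 16030/911) - 47108 = 8881436/574841 - 47108 = -27070728392/574841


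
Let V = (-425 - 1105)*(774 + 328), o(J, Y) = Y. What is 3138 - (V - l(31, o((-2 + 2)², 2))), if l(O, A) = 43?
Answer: 1689241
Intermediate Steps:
V = -1686060 (V = -1530*1102 = -1686060)
3138 - (V - l(31, o((-2 + 2)², 2))) = 3138 - (-1686060 - 1*43) = 3138 - (-1686060 - 43) = 3138 - 1*(-1686103) = 3138 + 1686103 = 1689241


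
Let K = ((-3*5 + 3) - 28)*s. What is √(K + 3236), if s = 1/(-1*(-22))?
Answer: 2*√97834/11 ≈ 56.870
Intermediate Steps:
s = 1/22 ≈ 0.045455
K = -20/11 (K = ((-3*5 + 3) - 28)*(1/22) = ((-15 + 3) - 28)*(1/22) = (-12 - 28)*(1/22) = -40*1/22 = -20/11 ≈ -1.8182)
√(K + 3236) = √(-20/11 + 3236) = √(35576/11) = 2*√97834/11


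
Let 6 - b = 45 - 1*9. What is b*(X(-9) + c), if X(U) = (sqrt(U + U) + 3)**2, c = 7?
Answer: 60 - 540*I*sqrt(2) ≈ 60.0 - 763.68*I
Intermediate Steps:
b = -30 (b = 6 - (45 - 1*9) = 6 - (45 - 9) = 6 - 1*36 = 6 - 36 = -30)
X(U) = (3 + sqrt(2)*sqrt(U))**2 (X(U) = (sqrt(2*U) + 3)**2 = (sqrt(2)*sqrt(U) + 3)**2 = (3 + sqrt(2)*sqrt(U))**2)
b*(X(-9) + c) = -30*((3 + sqrt(2)*sqrt(-9))**2 + 7) = -30*((3 + sqrt(2)*(3*I))**2 + 7) = -30*((3 + 3*I*sqrt(2))**2 + 7) = -30*(7 + (3 + 3*I*sqrt(2))**2) = -210 - 30*(3 + 3*I*sqrt(2))**2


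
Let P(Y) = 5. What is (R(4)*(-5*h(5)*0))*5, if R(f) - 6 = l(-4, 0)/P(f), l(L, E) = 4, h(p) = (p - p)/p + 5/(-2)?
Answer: 0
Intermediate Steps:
h(p) = -5/2 (h(p) = 0/p + 5*(-½) = 0 - 5/2 = -5/2)
R(f) = 34/5 (R(f) = 6 + 4/5 = 6 + 4*(⅕) = 6 + ⅘ = 34/5)
(R(4)*(-5*h(5)*0))*5 = (34*(-5*(-5/2)*0)/5)*5 = (34*((25/2)*0)/5)*5 = ((34/5)*0)*5 = 0*5 = 0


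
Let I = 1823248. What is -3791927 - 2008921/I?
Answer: -6913625327817/1823248 ≈ -3.7919e+6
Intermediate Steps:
-3791927 - 2008921/I = -3791927 - 2008921/1823248 = -6913625327817/1823248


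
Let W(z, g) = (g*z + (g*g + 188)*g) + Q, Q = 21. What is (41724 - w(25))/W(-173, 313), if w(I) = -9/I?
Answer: 1043109/766725325 ≈ 0.0013605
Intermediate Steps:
W(z, g) = 21 + g*z + g*(188 + g²) (W(z, g) = (g*z + (g*g + 188)*g) + 21 = (g*z + (g² + 188)*g) + 21 = (g*z + (188 + g²)*g) + 21 = (g*z + g*(188 + g²)) + 21 = 21 + g*z + g*(188 + g²))
(41724 - w(25))/W(-173, 313) = (41724 - (-9)/25)/(21 + 313³ + 188*313 + 313*(-173)) = (41724 - (-9)/25)/(21 + 30664297 + 58844 - 54149) = (41724 - 1*(-9/25))/30669013 = (41724 + 9/25)*(1/30669013) = (1043109/25)*(1/30669013) = 1043109/766725325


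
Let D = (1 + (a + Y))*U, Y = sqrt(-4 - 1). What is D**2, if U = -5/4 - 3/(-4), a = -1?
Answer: -5/4 ≈ -1.2500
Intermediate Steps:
Y = I*sqrt(5) (Y = sqrt(-5) = I*sqrt(5) ≈ 2.2361*I)
U = -1/2 (U = -5*1/4 - 3*(-1/4) = -5/4 + 3/4 = -1/2 ≈ -0.50000)
D = -I*sqrt(5)/2 (D = (1 + (-1 + I*sqrt(5)))*(-1/2) = (I*sqrt(5))*(-1/2) = -I*sqrt(5)/2 ≈ -1.118*I)
D**2 = (-I*sqrt(5)/2)**2 = -5/4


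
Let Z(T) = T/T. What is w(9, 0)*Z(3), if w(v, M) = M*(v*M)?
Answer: 0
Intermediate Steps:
Z(T) = 1
w(v, M) = v*M**2 (w(v, M) = M*(M*v) = v*M**2)
w(9, 0)*Z(3) = (9*0**2)*1 = (9*0)*1 = 0*1 = 0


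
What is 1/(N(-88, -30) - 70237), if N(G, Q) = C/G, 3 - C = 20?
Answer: -88/6180839 ≈ -1.4238e-5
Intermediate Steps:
C = -17 (C = 3 - 1*20 = 3 - 20 = -17)
N(G, Q) = -17/G
1/(N(-88, -30) - 70237) = 1/(-17/(-88) - 70237) = 1/(-17*(-1/88) - 70237) = 1/(17/88 - 70237) = 1/(-6180839/88) = -88/6180839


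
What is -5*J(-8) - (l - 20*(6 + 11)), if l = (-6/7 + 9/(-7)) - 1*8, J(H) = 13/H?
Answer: 20063/56 ≈ 358.27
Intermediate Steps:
l = -71/7 (l = (-6*⅐ + 9*(-⅐)) - 8 = (-6/7 - 9/7) - 8 = -15/7 - 8 = -71/7 ≈ -10.143)
-5*J(-8) - (l - 20*(6 + 11)) = -65/(-8) - (-71/7 - 20*(6 + 11)) = -65*(-1)/8 - (-71/7 - 20*17) = -5*(-13/8) - (-71/7 - 340) = 65/8 - 1*(-2451/7) = 65/8 + 2451/7 = 20063/56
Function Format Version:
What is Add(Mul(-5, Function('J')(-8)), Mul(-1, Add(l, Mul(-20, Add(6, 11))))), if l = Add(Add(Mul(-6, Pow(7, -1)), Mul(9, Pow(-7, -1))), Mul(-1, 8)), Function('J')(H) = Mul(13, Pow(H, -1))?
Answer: Rational(20063, 56) ≈ 358.27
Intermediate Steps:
l = Rational(-71, 7) (l = Add(Add(Mul(-6, Rational(1, 7)), Mul(9, Rational(-1, 7))), -8) = Add(Add(Rational(-6, 7), Rational(-9, 7)), -8) = Add(Rational(-15, 7), -8) = Rational(-71, 7) ≈ -10.143)
Add(Mul(-5, Function('J')(-8)), Mul(-1, Add(l, Mul(-20, Add(6, 11))))) = Add(Mul(-5, Mul(13, Pow(-8, -1))), Mul(-1, Add(Rational(-71, 7), Mul(-20, Add(6, 11))))) = Add(Mul(-5, Mul(13, Rational(-1, 8))), Mul(-1, Add(Rational(-71, 7), Mul(-20, 17)))) = Add(Mul(-5, Rational(-13, 8)), Mul(-1, Add(Rational(-71, 7), -340))) = Add(Rational(65, 8), Mul(-1, Rational(-2451, 7))) = Add(Rational(65, 8), Rational(2451, 7)) = Rational(20063, 56)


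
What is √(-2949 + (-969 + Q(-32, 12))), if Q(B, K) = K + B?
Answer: I*√3938 ≈ 62.753*I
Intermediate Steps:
Q(B, K) = B + K
√(-2949 + (-969 + Q(-32, 12))) = √(-2949 + (-969 + (-32 + 12))) = √(-2949 + (-969 - 20)) = √(-2949 - 989) = √(-3938) = I*√3938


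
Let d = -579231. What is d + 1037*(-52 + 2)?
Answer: -631081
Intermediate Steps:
d + 1037*(-52 + 2) = -579231 + 1037*(-52 + 2) = -579231 + 1037*(-50) = -579231 - 51850 = -631081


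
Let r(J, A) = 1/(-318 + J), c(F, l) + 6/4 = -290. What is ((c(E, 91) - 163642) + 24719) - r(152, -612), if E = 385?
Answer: -11554803/83 ≈ -1.3921e+5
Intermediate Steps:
c(F, l) = -583/2 (c(F, l) = -3/2 - 290 = -583/2)
((c(E, 91) - 163642) + 24719) - r(152, -612) = ((-583/2 - 163642) + 24719) - 1/(-318 + 152) = (-327867/2 + 24719) - 1/(-166) = -278429/2 - 1*(-1/166) = -278429/2 + 1/166 = -11554803/83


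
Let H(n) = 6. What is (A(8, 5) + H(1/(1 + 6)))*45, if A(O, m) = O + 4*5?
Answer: 1530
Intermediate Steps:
A(O, m) = 20 + O (A(O, m) = O + 20 = 20 + O)
(A(8, 5) + H(1/(1 + 6)))*45 = ((20 + 8) + 6)*45 = (28 + 6)*45 = 34*45 = 1530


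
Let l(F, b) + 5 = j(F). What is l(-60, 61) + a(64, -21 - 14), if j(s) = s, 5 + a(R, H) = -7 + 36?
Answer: -41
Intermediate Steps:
a(R, H) = 24 (a(R, H) = -5 + (-7 + 36) = -5 + 29 = 24)
l(F, b) = -5 + F
l(-60, 61) + a(64, -21 - 14) = (-5 - 60) + 24 = -65 + 24 = -41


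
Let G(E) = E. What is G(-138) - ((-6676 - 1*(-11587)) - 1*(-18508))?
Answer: -23557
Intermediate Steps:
G(-138) - ((-6676 - 1*(-11587)) - 1*(-18508)) = -138 - ((-6676 - 1*(-11587)) - 1*(-18508)) = -138 - ((-6676 + 11587) + 18508) = -138 - (4911 + 18508) = -138 - 1*23419 = -138 - 23419 = -23557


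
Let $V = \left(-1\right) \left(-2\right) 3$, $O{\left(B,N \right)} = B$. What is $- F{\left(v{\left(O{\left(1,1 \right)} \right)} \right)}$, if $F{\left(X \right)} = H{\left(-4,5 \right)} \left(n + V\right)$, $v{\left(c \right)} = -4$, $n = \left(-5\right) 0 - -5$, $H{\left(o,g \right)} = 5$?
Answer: $-55$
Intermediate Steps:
$n = 5$ ($n = 0 + 5 = 5$)
$V = 6$ ($V = 2 \cdot 3 = 6$)
$F{\left(X \right)} = 55$ ($F{\left(X \right)} = 5 \left(5 + 6\right) = 5 \cdot 11 = 55$)
$- F{\left(v{\left(O{\left(1,1 \right)} \right)} \right)} = \left(-1\right) 55 = -55$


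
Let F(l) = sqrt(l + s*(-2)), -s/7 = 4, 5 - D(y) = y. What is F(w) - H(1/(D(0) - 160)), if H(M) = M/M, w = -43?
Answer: -1 + sqrt(13) ≈ 2.6056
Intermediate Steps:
D(y) = 5 - y
s = -28 (s = -7*4 = -28)
H(M) = 1
F(l) = sqrt(56 + l) (F(l) = sqrt(l - 28*(-2)) = sqrt(l + 56) = sqrt(56 + l))
F(w) - H(1/(D(0) - 160)) = sqrt(56 - 43) - 1*1 = sqrt(13) - 1 = -1 + sqrt(13)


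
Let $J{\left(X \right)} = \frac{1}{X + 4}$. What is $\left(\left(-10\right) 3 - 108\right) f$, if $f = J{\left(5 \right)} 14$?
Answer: $- \frac{644}{3} \approx -214.67$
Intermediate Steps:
$J{\left(X \right)} = \frac{1}{4 + X}$
$f = \frac{14}{9}$ ($f = \frac{1}{4 + 5} \cdot 14 = \frac{1}{9} \cdot 14 = \frac{14}{9} \approx 1.5556$)
$\left(\left(-10\right) 3 - 108\right) f = \left(\left(-10\right) 3 - 108\right) \frac{14}{9} = \left(-30 - 108\right) \frac{14}{9} = \left(-138\right) \frac{14}{9} = - \frac{644}{3}$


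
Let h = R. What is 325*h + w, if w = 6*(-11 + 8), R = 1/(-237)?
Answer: -4591/237 ≈ -19.371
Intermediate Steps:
R = -1/237 ≈ -0.0042194
h = -1/237 ≈ -0.0042194
w = -18 (w = 6*(-3) = -18)
325*h + w = 325*(-1/237) - 18 = -325/237 - 18 = -4591/237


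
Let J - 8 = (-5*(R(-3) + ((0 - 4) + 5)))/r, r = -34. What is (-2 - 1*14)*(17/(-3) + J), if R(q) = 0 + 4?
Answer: -2504/51 ≈ -49.098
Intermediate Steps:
R(q) = 4
J = 297/34 (J = 8 - 5*(4 + ((0 - 4) + 5))/(-34) = 8 - 5*(4 + (-4 + 5))*(-1/34) = 8 - 5*(4 + 1)*(-1/34) = 8 - 5*5*(-1/34) = 8 - 25*(-1/34) = 8 + 25/34 = 297/34 ≈ 8.7353)
(-2 - 1*14)*(17/(-3) + J) = (-2 - 1*14)*(17/(-3) + 297/34) = (-2 - 14)*(17*(-⅓) + 297/34) = -16*(-17/3 + 297/34) = -16*313/102 = -2504/51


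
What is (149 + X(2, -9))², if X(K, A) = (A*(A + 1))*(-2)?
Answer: 25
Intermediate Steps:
X(K, A) = -2*A*(1 + A) (X(K, A) = (A*(1 + A))*(-2) = -2*A*(1 + A))
(149 + X(2, -9))² = (149 - 2*(-9)*(1 - 9))² = (149 - 2*(-9)*(-8))² = (149 - 144)² = 5² = 25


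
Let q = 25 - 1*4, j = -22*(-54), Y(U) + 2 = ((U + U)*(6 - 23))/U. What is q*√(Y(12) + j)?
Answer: 504*√2 ≈ 712.76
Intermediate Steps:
Y(U) = -36 (Y(U) = -2 + ((U + U)*(6 - 23))/U = -2 + ((2*U)*(-17))/U = -2 + (-34*U)/U = -2 - 34 = -36)
j = 1188
q = 21 (q = 25 - 4 = 21)
q*√(Y(12) + j) = 21*√(-36 + 1188) = 21*√1152 = 21*(24*√2) = 504*√2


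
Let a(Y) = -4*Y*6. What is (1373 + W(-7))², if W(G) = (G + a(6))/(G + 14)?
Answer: 89491600/49 ≈ 1.8264e+6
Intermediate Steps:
a(Y) = -24*Y
W(G) = (-144 + G)/(14 + G) (W(G) = (G - 24*6)/(G + 14) = (G - 144)/(14 + G) = (-144 + G)/(14 + G))
(1373 + W(-7))² = (1373 + (-144 - 7)/(14 - 7))² = (1373 - 151/7)² = (9460/7)² = 89491600/49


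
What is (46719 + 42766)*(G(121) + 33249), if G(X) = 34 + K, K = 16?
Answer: 2979761015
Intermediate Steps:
G(X) = 50 (G(X) = 34 + 16 = 50)
(46719 + 42766)*(G(121) + 33249) = (46719 + 42766)*(50 + 33249) = 89485*33299 = 2979761015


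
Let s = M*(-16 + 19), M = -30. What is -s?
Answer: 90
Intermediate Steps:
s = -90 (s = -30*(-16 + 19) = -30*3 = -90)
-s = -1*(-90) = 90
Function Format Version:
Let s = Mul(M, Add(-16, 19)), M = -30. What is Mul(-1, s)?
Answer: 90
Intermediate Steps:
s = -90 (s = Mul(-30, Add(-16, 19)) = Mul(-30, 3) = -90)
Mul(-1, s) = Mul(-1, -90) = 90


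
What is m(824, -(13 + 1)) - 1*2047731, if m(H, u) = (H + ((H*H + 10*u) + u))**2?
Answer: 461916637585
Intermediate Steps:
m(H, u) = (H + H**2 + 11*u)**2 (m(H, u) = (H + ((H**2 + 10*u) + u))**2 = (H + (H**2 + 11*u))**2 = (H + H**2 + 11*u)**2)
m(824, -(13 + 1)) - 1*2047731 = (824 + 824**2 + 11*(-(13 + 1)))**2 - 1*2047731 = (824 + 678976 + 11*(-14))**2 - 2047731 = (824 + 678976 - 154)**2 - 2047731 = 679646**2 - 2047731 = 461918685316 - 2047731 = 461916637585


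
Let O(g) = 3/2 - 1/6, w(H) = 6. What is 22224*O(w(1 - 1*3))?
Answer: 29632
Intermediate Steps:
O(g) = 4/3 (O(g) = 3*(½) - 1*⅙ = 3/2 - ⅙ = 4/3)
22224*O(w(1 - 1*3)) = 22224*(4/3) = 29632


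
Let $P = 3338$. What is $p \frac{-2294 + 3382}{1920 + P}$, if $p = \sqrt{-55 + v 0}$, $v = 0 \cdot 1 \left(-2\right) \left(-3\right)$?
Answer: $\frac{544 i \sqrt{55}}{2629} \approx 1.5346 i$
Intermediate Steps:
$v = 0$ ($v = 0 \left(-2\right) \left(-3\right) = 0 \left(-3\right) = 0$)
$p = i \sqrt{55}$ ($p = \sqrt{-55 + 0 \cdot 0} = \sqrt{-55 + 0} = \sqrt{-55} = i \sqrt{55} \approx 7.4162 i$)
$p \frac{-2294 + 3382}{1920 + P} = i \sqrt{55} \frac{-2294 + 3382}{1920 + 3338} = i \sqrt{55} \cdot \frac{1088}{5258} = i \sqrt{55} \cdot 1088 \cdot \frac{1}{5258} = i \sqrt{55} \cdot \frac{544}{2629} = \frac{544 i \sqrt{55}}{2629}$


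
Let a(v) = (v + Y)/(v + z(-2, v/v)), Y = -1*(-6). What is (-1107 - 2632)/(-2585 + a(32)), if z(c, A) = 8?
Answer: 74780/51681 ≈ 1.4470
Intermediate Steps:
Y = 6
a(v) = (6 + v)/(8 + v) (a(v) = (v + 6)/(v + 8) = (6 + v)/(8 + v))
(-1107 - 2632)/(-2585 + a(32)) = (-1107 - 2632)/(-2585 + (6 + 32)/(8 + 32)) = -3739/(-2585 + 38/40) = -3739/(-2585 + (1/40)*38) = -3739/(-2585 + 19/20) = -3739/(-51681/20) = -3739*(-20/51681) = 74780/51681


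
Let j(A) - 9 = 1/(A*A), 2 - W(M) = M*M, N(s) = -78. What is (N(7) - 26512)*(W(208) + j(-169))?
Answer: 32847928101880/28561 ≈ 1.1501e+9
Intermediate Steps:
W(M) = 2 - M**2 (W(M) = 2 - M*M = 2 - M**2)
j(A) = 9 + A**(-2) (j(A) = 9 + 1/(A*A) = 9 + A**(-2))
(N(7) - 26512)*(W(208) + j(-169)) = (-78 - 26512)*((2 - 1*208**2) + (9 + (-169)**(-2))) = -26590*((2 - 1*43264) + (9 + 1/28561)) = -26590*((2 - 43264) + 257050/28561) = -26590*(-43262 + 257050/28561) = -26590*(-1235348932/28561) = 32847928101880/28561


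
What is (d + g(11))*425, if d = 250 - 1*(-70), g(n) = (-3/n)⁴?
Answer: 1991210425/14641 ≈ 1.3600e+5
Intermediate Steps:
g(n) = 81/n⁴
d = 320 (d = 250 + 70 = 320)
(d + g(11))*425 = (320 + 81/11⁴)*425 = (320 + 81*(1/14641))*425 = (320 + 81/14641)*425 = (4685201/14641)*425 = 1991210425/14641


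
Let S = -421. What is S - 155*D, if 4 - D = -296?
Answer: -46921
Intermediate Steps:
D = 300 (D = 4 - 1*(-296) = 4 + 296 = 300)
S - 155*D = -421 - 155*300 = -421 - 46500 = -46921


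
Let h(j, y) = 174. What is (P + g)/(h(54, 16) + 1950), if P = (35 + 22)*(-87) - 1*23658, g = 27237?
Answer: -115/177 ≈ -0.64972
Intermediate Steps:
P = -28617 (P = 57*(-87) - 23658 = -4959 - 23658 = -28617)
(P + g)/(h(54, 16) + 1950) = (-28617 + 27237)/(174 + 1950) = -1380/2124 = -1380*1/2124 = -115/177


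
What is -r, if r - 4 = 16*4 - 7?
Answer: -61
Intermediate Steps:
r = 61 (r = 4 + (16*4 - 7) = 4 + (64 - 7) = 4 + 57 = 61)
-r = -1*61 = -61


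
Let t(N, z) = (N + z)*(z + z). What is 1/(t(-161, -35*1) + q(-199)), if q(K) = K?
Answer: 1/13521 ≈ 7.3959e-5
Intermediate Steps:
t(N, z) = 2*z*(N + z) (t(N, z) = (N + z)*(2*z) = 2*z*(N + z))
1/(t(-161, -35*1) + q(-199)) = 1/(2*(-35*1)*(-161 - 35*1) - 199) = 1/(2*(-35)*(-161 - 35) - 199) = 1/(2*(-35)*(-196) - 199) = 1/(13720 - 199) = 1/13521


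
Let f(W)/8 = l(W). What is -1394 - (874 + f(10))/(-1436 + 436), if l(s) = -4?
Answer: -696579/500 ≈ -1393.2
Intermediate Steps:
f(W) = -32 (f(W) = 8*(-4) = -32)
-1394 - (874 + f(10))/(-1436 + 436) = -1394 - (874 - 32)/(-1436 + 436) = -1394 - 842/(-1000) = -1394 - 842*(-1)/1000 = -1394 - 1*(-421/500) = -1394 + 421/500 = -696579/500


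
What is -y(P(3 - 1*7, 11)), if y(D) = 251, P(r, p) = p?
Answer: -251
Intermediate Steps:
-y(P(3 - 1*7, 11)) = -1*251 = -251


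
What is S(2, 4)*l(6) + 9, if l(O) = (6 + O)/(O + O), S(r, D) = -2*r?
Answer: 5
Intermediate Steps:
l(O) = (6 + O)/(2*O) (l(O) = (6 + O)/((2*O)) = (6 + O)*(1/(2*O)) = (6 + O)/(2*O))
S(2, 4)*l(6) + 9 = (-2*2)*((1/2)*(6 + 6)/6) + 9 = -2*12/6 + 9 = -4*1 + 9 = -4 + 9 = 5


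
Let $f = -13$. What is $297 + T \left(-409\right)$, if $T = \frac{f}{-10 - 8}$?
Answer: $\frac{29}{18} \approx 1.6111$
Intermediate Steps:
$T = \frac{13}{18}$ ($T = \frac{1}{-10 - 8} \left(-13\right) = \frac{1}{-18} \left(-13\right) = \left(- \frac{1}{18}\right) \left(-13\right) = \frac{13}{18} \approx 0.72222$)
$297 + T \left(-409\right) = 297 + \frac{13}{18} \left(-409\right) = 297 - \frac{5317}{18} = \frac{29}{18}$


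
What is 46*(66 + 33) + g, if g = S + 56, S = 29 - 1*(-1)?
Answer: 4640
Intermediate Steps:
S = 30 (S = 29 + 1 = 30)
g = 86 (g = 30 + 56 = 86)
46*(66 + 33) + g = 46*(66 + 33) + 86 = 46*99 + 86 = 4554 + 86 = 4640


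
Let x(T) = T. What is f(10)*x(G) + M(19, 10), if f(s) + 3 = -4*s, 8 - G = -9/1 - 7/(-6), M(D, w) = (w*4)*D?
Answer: 475/6 ≈ 79.167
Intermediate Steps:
M(D, w) = 4*D*w (M(D, w) = (4*w)*D = 4*D*w)
G = 95/6 (G = 8 - (-9/1 - 7/(-6)) = 8 - (-9*1 - 7*(-1/6)) = 8 - (-9 + 7/6) = 8 - 1*(-47/6) = 8 + 47/6 = 95/6 ≈ 15.833)
f(s) = -3 - 4*s
f(10)*x(G) + M(19, 10) = (-3 - 4*10)*(95/6) + 4*19*10 = (-3 - 40)*(95/6) + 760 = -43*95/6 + 760 = -4085/6 + 760 = 475/6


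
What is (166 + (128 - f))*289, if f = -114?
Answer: 117912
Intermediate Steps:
(166 + (128 - f))*289 = (166 + (128 - 1*(-114)))*289 = (166 + (128 + 114))*289 = (166 + 242)*289 = 408*289 = 117912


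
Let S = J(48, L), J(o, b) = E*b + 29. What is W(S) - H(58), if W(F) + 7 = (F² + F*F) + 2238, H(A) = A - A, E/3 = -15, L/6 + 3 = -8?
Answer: 17990233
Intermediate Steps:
L = -66 (L = -18 + 6*(-8) = -18 - 48 = -66)
E = -45 (E = 3*(-15) = -45)
H(A) = 0
J(o, b) = 29 - 45*b (J(o, b) = -45*b + 29 = 29 - 45*b)
S = 2999 (S = 29 - 45*(-66) = 29 + 2970 = 2999)
W(F) = 2231 + 2*F² (W(F) = -7 + ((F² + F*F) + 2238) = -7 + ((F² + F²) + 2238) = -7 + (2*F² + 2238) = -7 + (2238 + 2*F²) = 2231 + 2*F²)
W(S) - H(58) = (2231 + 2*2999²) - 1*0 = (2231 + 2*8994001) + 0 = (2231 + 17988002) + 0 = 17990233 + 0 = 17990233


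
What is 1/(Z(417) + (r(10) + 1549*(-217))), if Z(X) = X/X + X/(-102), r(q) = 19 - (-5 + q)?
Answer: -34/11428151 ≈ -2.9751e-6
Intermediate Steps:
r(q) = 24 - q (r(q) = 19 + (5 - q) = 24 - q)
Z(X) = 1 - X/102 (Z(X) = 1 + X*(-1/102) = 1 - X/102)
1/(Z(417) + (r(10) + 1549*(-217))) = 1/((1 - 1/102*417) + ((24 - 1*10) + 1549*(-217))) = 1/((1 - 139/34) + ((24 - 10) - 336133)) = 1/(-105/34 + (14 - 336133)) = 1/(-105/34 - 336119) = 1/(-11428151/34) = -34/11428151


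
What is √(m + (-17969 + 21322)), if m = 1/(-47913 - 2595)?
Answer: √237602712169/8418 ≈ 57.905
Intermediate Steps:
m = -1/50508 (m = 1/(-50508) = -1/50508 ≈ -1.9799e-5)
√(m + (-17969 + 21322)) = √(-1/50508 + (-17969 + 21322)) = √(-1/50508 + 3353) = √(169353323/50508) = √237602712169/8418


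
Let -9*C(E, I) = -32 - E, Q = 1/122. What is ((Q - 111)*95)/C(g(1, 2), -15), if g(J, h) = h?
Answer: -11577555/4148 ≈ -2791.1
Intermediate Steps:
Q = 1/122 ≈ 0.0081967
C(E, I) = 32/9 + E/9 (C(E, I) = -(-32 - E)/9 = 32/9 + E/9)
((Q - 111)*95)/C(g(1, 2), -15) = ((1/122 - 111)*95)/(32/9 + (1/9)*2) = (-13541/122*95)/(32/9 + 2/9) = -1286395/(122*34/9) = -1286395/122*9/34 = -11577555/4148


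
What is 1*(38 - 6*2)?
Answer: 26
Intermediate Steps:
1*(38 - 6*2) = 1*(38 - 12) = 1*26 = 26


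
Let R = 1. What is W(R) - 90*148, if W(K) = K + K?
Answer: -13318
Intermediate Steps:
W(K) = 2*K
W(R) - 90*148 = 2*1 - 90*148 = 2 - 13320 = -13318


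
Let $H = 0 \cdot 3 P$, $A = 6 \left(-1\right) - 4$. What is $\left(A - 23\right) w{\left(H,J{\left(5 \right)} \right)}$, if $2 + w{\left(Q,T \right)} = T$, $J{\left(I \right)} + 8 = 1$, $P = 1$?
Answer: $297$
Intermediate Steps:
$A = -10$ ($A = -6 - 4 = -10$)
$J{\left(I \right)} = -7$ ($J{\left(I \right)} = -8 + 1 = -7$)
$H = 0$ ($H = 0 \cdot 3 \cdot 1 = 0 \cdot 1 = 0$)
$w{\left(Q,T \right)} = -2 + T$
$\left(A - 23\right) w{\left(H,J{\left(5 \right)} \right)} = \left(-10 - 23\right) \left(-2 - 7\right) = \left(-33\right) \left(-9\right) = 297$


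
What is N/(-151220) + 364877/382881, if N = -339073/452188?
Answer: 24950371417078033/26181352760426160 ≈ 0.95298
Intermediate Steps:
N = -339073/452188 (N = -339073*1/452188 = -339073/452188 ≈ -0.74985)
N/(-151220) + 364877/382881 = -339073/452188/(-151220) + 364877/382881 = -339073/452188*(-1/151220) + 364877*(1/382881) = 339073/68379869360 + 364877/382881 = 24950371417078033/26181352760426160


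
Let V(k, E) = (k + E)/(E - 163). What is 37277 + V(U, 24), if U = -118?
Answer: 5181597/139 ≈ 37278.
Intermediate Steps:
V(k, E) = (E + k)/(-163 + E)
37277 + V(U, 24) = 37277 + (24 - 118)/(-163 + 24) = 37277 - 94/(-139) = 37277 - 1/139*(-94) = 37277 + 94/139 = 5181597/139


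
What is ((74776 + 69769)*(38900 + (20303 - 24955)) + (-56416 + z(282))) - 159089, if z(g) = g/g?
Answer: 4950161656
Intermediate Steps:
z(g) = 1
((74776 + 69769)*(38900 + (20303 - 24955)) + (-56416 + z(282))) - 159089 = ((74776 + 69769)*(38900 + (20303 - 24955)) + (-56416 + 1)) - 159089 = (144545*(38900 - 4652) - 56415) - 159089 = (144545*34248 - 56415) - 159089 = (4950377160 - 56415) - 159089 = 4950320745 - 159089 = 4950161656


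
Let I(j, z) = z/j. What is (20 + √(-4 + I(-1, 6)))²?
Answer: (20 + I*√10)² ≈ 390.0 + 126.49*I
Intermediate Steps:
(20 + √(-4 + I(-1, 6)))² = (20 + √(-4 + 6/(-1)))² = (20 + √(-4 + 6*(-1)))² = (20 + √(-4 - 6))² = (20 + √(-10))² = (20 + I*√10)²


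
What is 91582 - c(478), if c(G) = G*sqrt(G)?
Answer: 91582 - 478*sqrt(478) ≈ 81131.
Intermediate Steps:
c(G) = G**(3/2)
91582 - c(478) = 91582 - 478**(3/2) = 91582 - 478*sqrt(478)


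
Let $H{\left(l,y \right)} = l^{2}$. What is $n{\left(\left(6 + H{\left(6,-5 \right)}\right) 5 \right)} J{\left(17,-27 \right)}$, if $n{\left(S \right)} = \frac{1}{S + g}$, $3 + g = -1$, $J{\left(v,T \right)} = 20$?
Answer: $\frac{10}{103} \approx 0.097087$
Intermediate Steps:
$g = -4$ ($g = -3 - 1 = -4$)
$n{\left(S \right)} = \frac{1}{-4 + S}$ ($n{\left(S \right)} = \frac{1}{S - 4} = \frac{1}{-4 + S}$)
$n{\left(\left(6 + H{\left(6,-5 \right)}\right) 5 \right)} J{\left(17,-27 \right)} = \frac{1}{-4 + \left(6 + 6^{2}\right) 5} \cdot 20 = \frac{1}{-4 + \left(6 + 36\right) 5} \cdot 20 = \frac{1}{-4 + 42 \cdot 5} \cdot 20 = \frac{1}{-4 + 210} \cdot 20 = \frac{1}{206} \cdot 20 = \frac{10}{103}$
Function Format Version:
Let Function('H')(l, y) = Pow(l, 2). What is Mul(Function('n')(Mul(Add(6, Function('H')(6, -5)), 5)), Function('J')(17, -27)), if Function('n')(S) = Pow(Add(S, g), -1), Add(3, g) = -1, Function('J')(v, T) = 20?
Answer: Rational(10, 103) ≈ 0.097087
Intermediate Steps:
g = -4 (g = Add(-3, -1) = -4)
Function('n')(S) = Pow(Add(-4, S), -1) (Function('n')(S) = Pow(Add(S, -4), -1) = Pow(Add(-4, S), -1))
Mul(Function('n')(Mul(Add(6, Function('H')(6, -5)), 5)), Function('J')(17, -27)) = Mul(Pow(Add(-4, Mul(Add(6, Pow(6, 2)), 5)), -1), 20) = Mul(Pow(Add(-4, Mul(Add(6, 36), 5)), -1), 20) = Mul(Pow(Add(-4, Mul(42, 5)), -1), 20) = Mul(Pow(Add(-4, 210), -1), 20) = Mul(Pow(206, -1), 20) = Mul(Rational(1, 206), 20) = Rational(10, 103)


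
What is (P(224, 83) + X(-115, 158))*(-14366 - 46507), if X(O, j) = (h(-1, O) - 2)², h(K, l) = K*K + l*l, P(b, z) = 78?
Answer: -10645120463742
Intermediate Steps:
h(K, l) = K² + l²
X(O, j) = (-1 + O²)² (X(O, j) = (((-1)² + O²) - 2)² = ((1 + O²) - 2)² = (-1 + O²)²)
(P(224, 83) + X(-115, 158))*(-14366 - 46507) = (78 + (-1 + (-115)²)²)*(-14366 - 46507) = (78 + (-1 + 13225)²)*(-60873) = (78 + 13224²)*(-60873) = (78 + 174874176)*(-60873) = 174874254*(-60873) = -10645120463742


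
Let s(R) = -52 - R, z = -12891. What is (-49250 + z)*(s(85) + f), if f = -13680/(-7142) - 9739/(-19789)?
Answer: 591034135338734/70666519 ≈ 8.3637e+6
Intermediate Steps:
f = 170134729/70666519 (f = -13680*(-1/7142) - 9739*(-1/19789) = 6840/3571 + 9739/19789 = 170134729/70666519 ≈ 2.4076)
(-49250 + z)*(s(85) + f) = (-49250 - 12891)*((-52 - 1*85) + 170134729/70666519) = -62141*((-52 - 85) + 170134729/70666519) = -62141*(-137 + 170134729/70666519) = -62141*(-9511178374/70666519) = 591034135338734/70666519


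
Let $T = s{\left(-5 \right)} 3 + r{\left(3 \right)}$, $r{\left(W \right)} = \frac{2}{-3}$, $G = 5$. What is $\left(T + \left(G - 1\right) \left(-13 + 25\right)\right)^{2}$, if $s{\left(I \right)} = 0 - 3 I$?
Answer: $\frac{76729}{9} \approx 8525.4$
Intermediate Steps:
$s{\left(I \right)} = - 3 I$
$r{\left(W \right)} = - \frac{2}{3}$ ($r{\left(W \right)} = 2 \left(- \frac{1}{3}\right) = - \frac{2}{3}$)
$T = \frac{133}{3}$ ($T = \left(-3\right) \left(-5\right) 3 - \frac{2}{3} = 15 \cdot 3 - \frac{2}{3} = 45 - \frac{2}{3} = \frac{133}{3} \approx 44.333$)
$\left(T + \left(G - 1\right) \left(-13 + 25\right)\right)^{2} = \left(\frac{133}{3} + \left(5 - 1\right) \left(-13 + 25\right)\right)^{2} = \left(\frac{133}{3} + 4 \cdot 12\right)^{2} = \left(\frac{133}{3} + 48\right)^{2} = \left(\frac{277}{3}\right)^{2} = \frac{76729}{9}$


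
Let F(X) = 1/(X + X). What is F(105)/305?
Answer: 1/64050 ≈ 1.5613e-5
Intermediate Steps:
F(X) = 1/(2*X)
F(105)/305 = ((1/2)/105)/305 = ((1/2)*(1/105))/305 = (1/305)*(1/210) = 1/64050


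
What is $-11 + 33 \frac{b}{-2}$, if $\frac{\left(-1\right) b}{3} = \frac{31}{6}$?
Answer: $\frac{979}{4} \approx 244.75$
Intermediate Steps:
$b = - \frac{31}{2}$ ($b = - 3 \cdot \frac{31}{6} = - 3 \cdot 31 \cdot \frac{1}{6} = \left(-3\right) \frac{31}{6} = - \frac{31}{2} \approx -15.5$)
$-11 + 33 \frac{b}{-2} = -11 + 33 \left(- \frac{31}{2 \left(-2\right)}\right) = -11 + 33 \left(\left(- \frac{31}{2}\right) \left(- \frac{1}{2}\right)\right) = -11 + 33 \cdot \frac{31}{4} = -11 + \frac{1023}{4} = \frac{979}{4}$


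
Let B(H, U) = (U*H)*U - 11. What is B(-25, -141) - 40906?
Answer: -537942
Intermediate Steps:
B(H, U) = -11 + H*U² (B(H, U) = (H*U)*U - 11 = H*U² - 11 = -11 + H*U²)
B(-25, -141) - 40906 = (-11 - 25*(-141)²) - 40906 = (-11 - 25*19881) - 40906 = (-11 - 497025) - 40906 = -497036 - 40906 = -537942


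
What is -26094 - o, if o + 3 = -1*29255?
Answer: 3164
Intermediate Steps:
o = -29258 (o = -3 - 1*29255 = -3 - 29255 = -29258)
-26094 - o = -26094 - 1*(-29258) = -26094 + 29258 = 3164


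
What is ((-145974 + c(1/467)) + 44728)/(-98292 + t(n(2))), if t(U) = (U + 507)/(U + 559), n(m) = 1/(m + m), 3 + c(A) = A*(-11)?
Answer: 105772728678/102682640725 ≈ 1.0301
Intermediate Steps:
c(A) = -3 - 11*A (c(A) = -3 + A*(-11) = -3 - 11*A)
n(m) = 1/(2*m)
t(U) = (507 + U)/(559 + U)
((-145974 + c(1/467)) + 44728)/(-98292 + t(n(2))) = ((-145974 + (-3 - 11/467)) + 44728)/(-98292 + (507 + (½)/2)/(559 + (½)/2)) = ((-145974 + (-3 - 11*1/467)) + 44728)/(-98292 + (507 + (½)*(½))/(559 + (½)*(½))) = ((-145974 + (-3 - 11/467)) + 44728)/(-98292 + (507 + ¼)/(559 + ¼)) = ((-145974 - 1412/467) + 44728)/(-98292 + (2029/4)/(2237/4)) = (-68171270/467 + 44728)/(-98292 + (4/2237)*(2029/4)) = -47283294/(467*(-98292 + 2029/2237)) = -47283294/(467*(-219877175/2237)) = -47283294/467*(-2237/219877175) = 105772728678/102682640725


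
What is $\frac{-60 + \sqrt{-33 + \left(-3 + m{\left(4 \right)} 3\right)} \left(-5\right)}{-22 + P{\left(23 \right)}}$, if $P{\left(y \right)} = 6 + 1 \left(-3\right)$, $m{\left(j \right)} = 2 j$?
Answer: $\frac{60}{19} + \frac{10 i \sqrt{3}}{19} \approx 3.1579 + 0.91161 i$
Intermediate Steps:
$P{\left(y \right)} = 3$ ($P{\left(y \right)} = 6 - 3 = 3$)
$\frac{-60 + \sqrt{-33 + \left(-3 + m{\left(4 \right)} 3\right)} \left(-5\right)}{-22 + P{\left(23 \right)}} = \frac{-60 + \sqrt{-33 - \left(3 - 2 \cdot 4 \cdot 3\right)} \left(-5\right)}{-22 + 3} = \frac{-60 + \sqrt{-33 + \left(-3 + 8 \cdot 3\right)} \left(-5\right)}{-19} = \left(-60 + \sqrt{-33 + \left(-3 + 24\right)} \left(-5\right)\right) \left(- \frac{1}{19}\right) = \left(-60 + \sqrt{-33 + 21} \left(-5\right)\right) \left(- \frac{1}{19}\right) = \left(-60 + \sqrt{-12} \left(-5\right)\right) \left(- \frac{1}{19}\right) = \left(-60 + 2 i \sqrt{3} \left(-5\right)\right) \left(- \frac{1}{19}\right) = \left(-60 - 10 i \sqrt{3}\right) \left(- \frac{1}{19}\right) = \frac{60}{19} + \frac{10 i \sqrt{3}}{19}$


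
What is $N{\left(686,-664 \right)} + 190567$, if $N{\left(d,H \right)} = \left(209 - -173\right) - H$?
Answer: $191613$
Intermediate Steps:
$N{\left(d,H \right)} = 382 - H$ ($N{\left(d,H \right)} = \left(209 + 173\right) - H = 382 - H$)
$N{\left(686,-664 \right)} + 190567 = \left(382 - -664\right) + 190567 = \left(382 + 664\right) + 190567 = 1046 + 190567 = 191613$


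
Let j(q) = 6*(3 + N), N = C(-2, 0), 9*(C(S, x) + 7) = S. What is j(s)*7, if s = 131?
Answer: -532/3 ≈ -177.33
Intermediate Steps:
C(S, x) = -7 + S/9
N = -65/9 (N = -7 + (1/9)*(-2) = -7 - 2/9 = -65/9 ≈ -7.2222)
j(q) = -76/3 (j(q) = 6*(3 - 65/9) = 6*(-38/9) = -76/3)
j(s)*7 = -76/3*7 = -532/3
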